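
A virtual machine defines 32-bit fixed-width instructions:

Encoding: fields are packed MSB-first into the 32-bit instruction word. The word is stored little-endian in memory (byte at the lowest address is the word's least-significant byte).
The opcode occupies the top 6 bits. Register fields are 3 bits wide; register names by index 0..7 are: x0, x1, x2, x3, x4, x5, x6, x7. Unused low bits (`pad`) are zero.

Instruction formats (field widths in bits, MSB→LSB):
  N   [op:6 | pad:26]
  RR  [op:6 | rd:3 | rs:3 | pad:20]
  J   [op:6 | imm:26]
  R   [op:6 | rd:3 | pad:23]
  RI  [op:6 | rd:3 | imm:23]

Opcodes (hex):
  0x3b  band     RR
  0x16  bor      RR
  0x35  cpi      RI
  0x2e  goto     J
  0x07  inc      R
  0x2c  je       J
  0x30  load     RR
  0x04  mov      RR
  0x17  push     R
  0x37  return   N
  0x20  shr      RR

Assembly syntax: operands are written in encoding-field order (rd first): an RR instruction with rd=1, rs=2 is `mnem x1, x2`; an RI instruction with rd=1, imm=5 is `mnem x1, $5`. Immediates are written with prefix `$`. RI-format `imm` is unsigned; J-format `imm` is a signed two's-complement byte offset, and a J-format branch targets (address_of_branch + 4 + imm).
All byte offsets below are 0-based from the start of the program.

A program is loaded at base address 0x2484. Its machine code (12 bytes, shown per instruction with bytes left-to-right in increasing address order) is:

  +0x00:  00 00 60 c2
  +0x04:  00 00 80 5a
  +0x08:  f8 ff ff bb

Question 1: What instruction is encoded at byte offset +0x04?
bor x5, x0

[04] 00 00 80 5a → 0x5a800000
  op=0x5a800000>>26=0x16 ⇒ bor (RR)
  [25:23] rd=5 = x5
  [22:20] rs=0 = x0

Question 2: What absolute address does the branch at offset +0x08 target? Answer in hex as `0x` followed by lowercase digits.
@+08  little-endian(f8 ff ff bb) = 0xbbfffff8
  opcode bits[31:26]=0x2e: goto/J
  imm: (w>>0)&0x3ffffff=0x3fffff8 (s26→-8) → $-8
  target = base 0x2484 + off 0x08 + 4 + imm -8 = 0x2488

0x2488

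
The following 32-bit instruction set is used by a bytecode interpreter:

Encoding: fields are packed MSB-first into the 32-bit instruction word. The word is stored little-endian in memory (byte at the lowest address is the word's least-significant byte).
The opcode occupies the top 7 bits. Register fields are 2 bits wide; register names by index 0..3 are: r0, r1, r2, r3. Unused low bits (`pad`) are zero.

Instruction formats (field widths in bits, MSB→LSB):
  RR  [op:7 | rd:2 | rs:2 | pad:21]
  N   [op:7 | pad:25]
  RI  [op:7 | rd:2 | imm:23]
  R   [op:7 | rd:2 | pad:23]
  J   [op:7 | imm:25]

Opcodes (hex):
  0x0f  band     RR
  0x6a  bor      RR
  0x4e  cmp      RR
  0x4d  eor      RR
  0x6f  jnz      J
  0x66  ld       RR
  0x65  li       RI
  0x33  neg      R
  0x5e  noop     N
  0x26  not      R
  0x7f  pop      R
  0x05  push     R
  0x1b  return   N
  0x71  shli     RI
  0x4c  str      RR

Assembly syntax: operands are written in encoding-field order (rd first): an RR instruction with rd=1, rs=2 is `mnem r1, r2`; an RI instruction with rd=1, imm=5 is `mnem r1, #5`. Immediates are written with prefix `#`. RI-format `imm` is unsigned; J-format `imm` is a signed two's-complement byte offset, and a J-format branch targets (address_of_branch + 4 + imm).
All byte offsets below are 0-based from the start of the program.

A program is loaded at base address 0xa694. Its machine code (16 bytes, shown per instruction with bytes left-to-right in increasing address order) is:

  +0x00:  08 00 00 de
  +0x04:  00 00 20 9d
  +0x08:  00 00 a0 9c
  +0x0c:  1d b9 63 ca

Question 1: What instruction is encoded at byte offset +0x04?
cmp r2, r1

[04] 00 00 20 9d → 0x9d200000
  op=0x9d200000>>25=0x4e ⇒ cmp (RR)
  rd: (w>>23)&0x3=0x2 → r2
  rs: (w>>21)&0x3=0x1 → r1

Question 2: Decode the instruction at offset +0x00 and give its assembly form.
jnz #8

+0x00: 08 00 00 de ⇒ word 0xde000008 (little)
  top 7b → 0x6f → jnz [J]
  imm@[24:0]=0x8 ⇒ #8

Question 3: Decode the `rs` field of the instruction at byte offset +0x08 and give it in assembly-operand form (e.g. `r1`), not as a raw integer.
[08] 00 00 a0 9c → 0x9ca00000
  top 7b → 0x4e → cmp [RR]
  rd@[24:23]=0x1 ⇒ r1
  rs@[22:21]=0x1 ⇒ r1

r1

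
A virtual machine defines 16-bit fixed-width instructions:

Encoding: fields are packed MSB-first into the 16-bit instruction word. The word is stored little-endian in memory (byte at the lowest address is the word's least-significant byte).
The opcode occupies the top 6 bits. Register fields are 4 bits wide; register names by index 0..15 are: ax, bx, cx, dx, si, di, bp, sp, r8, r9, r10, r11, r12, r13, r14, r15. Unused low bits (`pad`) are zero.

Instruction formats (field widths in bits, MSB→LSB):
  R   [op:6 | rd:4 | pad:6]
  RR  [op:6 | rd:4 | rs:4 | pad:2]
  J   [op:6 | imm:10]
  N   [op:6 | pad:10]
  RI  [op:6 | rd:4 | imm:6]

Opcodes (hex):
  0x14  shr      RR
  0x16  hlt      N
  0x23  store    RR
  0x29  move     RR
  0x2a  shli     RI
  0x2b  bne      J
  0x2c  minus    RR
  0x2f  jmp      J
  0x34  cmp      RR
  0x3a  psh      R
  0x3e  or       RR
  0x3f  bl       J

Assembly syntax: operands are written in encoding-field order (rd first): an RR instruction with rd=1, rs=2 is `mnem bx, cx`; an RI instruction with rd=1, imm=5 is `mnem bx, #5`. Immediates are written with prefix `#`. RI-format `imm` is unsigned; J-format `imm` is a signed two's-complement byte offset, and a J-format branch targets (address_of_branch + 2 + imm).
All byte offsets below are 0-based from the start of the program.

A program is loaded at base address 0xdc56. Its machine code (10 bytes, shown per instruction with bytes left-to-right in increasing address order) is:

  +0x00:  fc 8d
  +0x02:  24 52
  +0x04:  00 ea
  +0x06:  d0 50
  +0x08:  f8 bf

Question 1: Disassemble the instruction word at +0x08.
jmp #-8

@+08  little-endian(f8 bf) = 0xbff8
  top 6b → 0x2f → jmp [J]
  imm@[9:0]=0x3f8 (s10→-8) ⇒ #-8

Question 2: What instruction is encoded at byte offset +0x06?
shr dx, si

+0x06: d0 50 ⇒ word 0x50d0 (little)
  top 6b → 0x14 → shr [RR]
  rd: (w>>6)&0xf=0x3 → dx
  rs: (w>>2)&0xf=0x4 → si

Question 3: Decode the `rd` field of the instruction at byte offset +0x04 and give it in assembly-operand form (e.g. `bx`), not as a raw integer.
[04] 00 ea → 0xea00
  opcode bits[15:10]=0x3a: psh/R
  rd: (w>>6)&0xf=0x8 → r8

r8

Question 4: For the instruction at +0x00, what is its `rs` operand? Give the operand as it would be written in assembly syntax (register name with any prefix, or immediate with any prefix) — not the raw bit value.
r15

+0x00: fc 8d ⇒ word 0x8dfc (little)
  opcode bits[15:10]=0x23: store/RR
  rd@[9:6]=0x7 ⇒ sp
  rs@[5:2]=0xf ⇒ r15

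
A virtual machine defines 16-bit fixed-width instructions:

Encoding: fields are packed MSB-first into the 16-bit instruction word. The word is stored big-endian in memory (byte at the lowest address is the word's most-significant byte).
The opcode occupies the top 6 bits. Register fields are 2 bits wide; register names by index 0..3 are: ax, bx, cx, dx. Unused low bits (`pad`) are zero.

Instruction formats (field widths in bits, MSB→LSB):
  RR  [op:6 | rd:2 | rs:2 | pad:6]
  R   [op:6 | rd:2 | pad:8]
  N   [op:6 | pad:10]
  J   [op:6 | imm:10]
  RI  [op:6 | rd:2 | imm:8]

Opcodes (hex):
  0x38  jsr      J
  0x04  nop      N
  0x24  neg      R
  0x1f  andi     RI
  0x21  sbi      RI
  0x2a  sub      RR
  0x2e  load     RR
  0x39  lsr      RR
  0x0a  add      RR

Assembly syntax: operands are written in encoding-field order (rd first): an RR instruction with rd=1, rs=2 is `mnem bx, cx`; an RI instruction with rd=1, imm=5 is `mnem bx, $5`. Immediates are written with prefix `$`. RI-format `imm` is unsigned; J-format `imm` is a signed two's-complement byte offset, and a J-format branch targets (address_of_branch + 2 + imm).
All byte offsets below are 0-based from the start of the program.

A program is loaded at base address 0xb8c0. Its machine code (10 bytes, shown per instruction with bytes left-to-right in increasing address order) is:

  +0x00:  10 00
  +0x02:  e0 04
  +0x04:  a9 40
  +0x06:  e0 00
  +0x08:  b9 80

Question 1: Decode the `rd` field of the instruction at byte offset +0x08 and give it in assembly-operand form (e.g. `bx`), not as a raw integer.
bx

+0x08: b9 80 ⇒ word 0xb980 (big)
  op=0xb980>>10=0x2e ⇒ load (RR)
  [9:8] rd=1 = bx
  [7:6] rs=2 = cx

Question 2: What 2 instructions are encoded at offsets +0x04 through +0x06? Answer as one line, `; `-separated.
sub bx, bx; jsr $0

+0x04: a9 40 ⇒ word 0xa940 (big)
  opcode bits[15:10]=0x2a: sub/RR
  rd@[9:8]=0x1 ⇒ bx
  rs@[7:6]=0x1 ⇒ bx
+0x06: e0 00 ⇒ word 0xe000 (big)
  opcode bits[15:10]=0x38: jsr/J
  imm@[9:0]=0x0 ⇒ $0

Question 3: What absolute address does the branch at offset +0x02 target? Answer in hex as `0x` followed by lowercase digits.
0xb8c8

@+02  big-endian(e0 04) = 0xe004
  op=0xe004>>10=0x38 ⇒ jsr (J)
  [9:0] imm=4 = $4
  target = base 0xb8c0 + off 0x02 + 2 + imm 4 = 0xb8c8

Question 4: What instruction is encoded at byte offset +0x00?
nop

off 0x00: read 10 00 as big → 0x1000
  top 6b → 0x4 → nop [N]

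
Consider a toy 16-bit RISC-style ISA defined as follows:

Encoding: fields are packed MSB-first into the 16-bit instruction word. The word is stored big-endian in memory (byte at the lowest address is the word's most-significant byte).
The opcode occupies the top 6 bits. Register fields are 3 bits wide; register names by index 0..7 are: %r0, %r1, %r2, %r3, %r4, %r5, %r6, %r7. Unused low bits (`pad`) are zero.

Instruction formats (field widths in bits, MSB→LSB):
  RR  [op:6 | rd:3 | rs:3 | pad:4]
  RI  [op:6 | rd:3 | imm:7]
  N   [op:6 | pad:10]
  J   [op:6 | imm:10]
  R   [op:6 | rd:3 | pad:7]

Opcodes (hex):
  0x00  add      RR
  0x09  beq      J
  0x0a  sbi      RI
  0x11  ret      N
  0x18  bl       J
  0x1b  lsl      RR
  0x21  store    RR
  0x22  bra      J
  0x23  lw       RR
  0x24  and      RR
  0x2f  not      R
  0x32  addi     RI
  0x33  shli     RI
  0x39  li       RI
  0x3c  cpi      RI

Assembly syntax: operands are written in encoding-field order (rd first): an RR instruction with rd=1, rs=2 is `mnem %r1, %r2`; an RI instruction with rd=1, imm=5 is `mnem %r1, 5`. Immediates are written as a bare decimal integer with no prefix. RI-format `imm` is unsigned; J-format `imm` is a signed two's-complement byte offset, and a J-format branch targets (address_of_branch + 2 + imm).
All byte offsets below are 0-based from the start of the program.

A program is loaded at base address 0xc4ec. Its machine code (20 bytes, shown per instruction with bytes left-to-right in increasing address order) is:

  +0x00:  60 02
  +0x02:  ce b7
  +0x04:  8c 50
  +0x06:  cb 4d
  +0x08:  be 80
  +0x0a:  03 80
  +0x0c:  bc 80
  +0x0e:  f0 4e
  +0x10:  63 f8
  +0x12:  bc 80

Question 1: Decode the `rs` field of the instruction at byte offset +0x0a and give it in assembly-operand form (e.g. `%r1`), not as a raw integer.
[0a] 03 80 → 0x0380
  top 6b → 0x0 → add [RR]
  rd: (w>>7)&0x7=0x7 → %r7
  rs: (w>>4)&0x7=0x0 → %r0

%r0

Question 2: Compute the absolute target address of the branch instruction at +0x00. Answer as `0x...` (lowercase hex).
+0x00: 60 02 ⇒ word 0x6002 (big)
  op=0x6002>>10=0x18 ⇒ bl (J)
  [9:0] imm=2 = 2
  target = base 0xc4ec + off 0x00 + 2 + imm 2 = 0xc4f0

0xc4f0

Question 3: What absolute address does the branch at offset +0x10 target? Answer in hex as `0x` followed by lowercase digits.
[10] 63 f8 → 0x63f8
  top 6b → 0x18 → bl [J]
  imm@[9:0]=0x3f8 (s10→-8) ⇒ -8
  target = base 0xc4ec + off 0x10 + 2 + imm -8 = 0xc4f6

0xc4f6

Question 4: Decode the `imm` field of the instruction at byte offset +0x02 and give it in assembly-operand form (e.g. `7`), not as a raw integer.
55

off 0x02: read ce b7 as big → 0xceb7
  top 6b → 0x33 → shli [RI]
  [9:7] rd=5 = %r5
  [6:0] imm=55 = 55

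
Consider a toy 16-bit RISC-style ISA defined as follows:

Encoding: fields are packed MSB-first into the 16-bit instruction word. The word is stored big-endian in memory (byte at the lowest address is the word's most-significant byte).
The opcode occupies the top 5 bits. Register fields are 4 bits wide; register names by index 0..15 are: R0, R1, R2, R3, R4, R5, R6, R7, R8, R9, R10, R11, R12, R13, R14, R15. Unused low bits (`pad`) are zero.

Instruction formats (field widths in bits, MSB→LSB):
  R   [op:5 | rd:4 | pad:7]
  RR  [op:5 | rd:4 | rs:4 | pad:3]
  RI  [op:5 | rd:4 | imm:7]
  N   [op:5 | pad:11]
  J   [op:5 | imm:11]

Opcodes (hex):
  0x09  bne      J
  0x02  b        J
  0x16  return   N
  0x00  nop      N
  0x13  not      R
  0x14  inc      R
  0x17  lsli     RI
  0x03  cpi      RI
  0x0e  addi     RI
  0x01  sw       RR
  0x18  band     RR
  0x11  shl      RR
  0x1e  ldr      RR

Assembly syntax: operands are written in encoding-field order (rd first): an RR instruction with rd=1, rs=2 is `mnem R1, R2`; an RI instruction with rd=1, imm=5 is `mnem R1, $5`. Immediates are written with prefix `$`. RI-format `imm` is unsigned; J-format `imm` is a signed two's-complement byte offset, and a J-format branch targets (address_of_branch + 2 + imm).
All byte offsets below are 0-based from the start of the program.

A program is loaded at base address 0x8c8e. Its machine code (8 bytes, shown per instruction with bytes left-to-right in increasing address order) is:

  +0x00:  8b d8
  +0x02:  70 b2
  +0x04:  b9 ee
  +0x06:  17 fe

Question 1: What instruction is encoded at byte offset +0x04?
lsli R3, $110

+0x04: b9 ee ⇒ word 0xb9ee (big)
  op=0xb9ee>>11=0x17 ⇒ lsli (RI)
  rd@[10:7]=0x3 ⇒ R3
  imm@[6:0]=0x6e ⇒ $110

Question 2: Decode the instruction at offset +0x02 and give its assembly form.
+0x02: 70 b2 ⇒ word 0x70b2 (big)
  op=0x70b2>>11=0xe ⇒ addi (RI)
  rd@[10:7]=0x1 ⇒ R1
  imm@[6:0]=0x32 ⇒ $50

addi R1, $50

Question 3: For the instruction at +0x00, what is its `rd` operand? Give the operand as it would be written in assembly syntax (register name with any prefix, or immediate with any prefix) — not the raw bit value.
R7

off 0x00: read 8b d8 as big → 0x8bd8
  top 5b → 0x11 → shl [RR]
  [10:7] rd=7 = R7
  [6:3] rs=11 = R11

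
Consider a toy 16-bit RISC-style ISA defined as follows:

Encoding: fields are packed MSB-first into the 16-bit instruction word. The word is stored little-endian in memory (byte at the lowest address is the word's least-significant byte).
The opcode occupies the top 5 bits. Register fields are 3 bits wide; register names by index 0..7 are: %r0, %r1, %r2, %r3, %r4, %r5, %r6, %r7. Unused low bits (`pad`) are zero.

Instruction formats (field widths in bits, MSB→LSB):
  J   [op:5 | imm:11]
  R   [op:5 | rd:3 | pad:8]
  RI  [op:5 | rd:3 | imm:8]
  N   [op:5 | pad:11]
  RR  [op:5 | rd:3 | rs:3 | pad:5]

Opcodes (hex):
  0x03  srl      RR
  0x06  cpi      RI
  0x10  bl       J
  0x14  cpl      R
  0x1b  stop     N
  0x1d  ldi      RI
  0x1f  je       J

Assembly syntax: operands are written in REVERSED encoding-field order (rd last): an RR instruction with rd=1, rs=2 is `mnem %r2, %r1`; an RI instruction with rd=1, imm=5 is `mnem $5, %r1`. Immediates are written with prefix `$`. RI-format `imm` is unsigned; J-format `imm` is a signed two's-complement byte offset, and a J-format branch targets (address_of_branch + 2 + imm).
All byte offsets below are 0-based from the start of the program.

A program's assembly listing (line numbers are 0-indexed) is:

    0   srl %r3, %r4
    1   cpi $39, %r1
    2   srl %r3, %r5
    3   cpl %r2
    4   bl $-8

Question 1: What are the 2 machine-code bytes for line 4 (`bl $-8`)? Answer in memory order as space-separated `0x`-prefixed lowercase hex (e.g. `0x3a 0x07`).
4. bl fields op=0x10:5|imm=-8:11 → word 87f8h → f8 87

0xf8 0x87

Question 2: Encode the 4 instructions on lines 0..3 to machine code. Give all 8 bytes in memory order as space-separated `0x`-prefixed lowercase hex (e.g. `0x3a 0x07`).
0x60 0x1c 0x27 0x31 0x60 0x1d 0x00 0xa2

0. srl fields op=0x3:5|rd=4:3|rs=3:3|pad=0:5 → word 1c60h → 60 1c
1. cpi fields op=0x6:5|rd=1:3|imm=39:8 → word 3127h → 27 31
2. srl fields op=0x3:5|rd=5:3|rs=3:3|pad=0:5 → word 1d60h → 60 1d
3. cpl fields op=0x14:5|rd=2:3|pad=0:8 → word a200h → 00 a2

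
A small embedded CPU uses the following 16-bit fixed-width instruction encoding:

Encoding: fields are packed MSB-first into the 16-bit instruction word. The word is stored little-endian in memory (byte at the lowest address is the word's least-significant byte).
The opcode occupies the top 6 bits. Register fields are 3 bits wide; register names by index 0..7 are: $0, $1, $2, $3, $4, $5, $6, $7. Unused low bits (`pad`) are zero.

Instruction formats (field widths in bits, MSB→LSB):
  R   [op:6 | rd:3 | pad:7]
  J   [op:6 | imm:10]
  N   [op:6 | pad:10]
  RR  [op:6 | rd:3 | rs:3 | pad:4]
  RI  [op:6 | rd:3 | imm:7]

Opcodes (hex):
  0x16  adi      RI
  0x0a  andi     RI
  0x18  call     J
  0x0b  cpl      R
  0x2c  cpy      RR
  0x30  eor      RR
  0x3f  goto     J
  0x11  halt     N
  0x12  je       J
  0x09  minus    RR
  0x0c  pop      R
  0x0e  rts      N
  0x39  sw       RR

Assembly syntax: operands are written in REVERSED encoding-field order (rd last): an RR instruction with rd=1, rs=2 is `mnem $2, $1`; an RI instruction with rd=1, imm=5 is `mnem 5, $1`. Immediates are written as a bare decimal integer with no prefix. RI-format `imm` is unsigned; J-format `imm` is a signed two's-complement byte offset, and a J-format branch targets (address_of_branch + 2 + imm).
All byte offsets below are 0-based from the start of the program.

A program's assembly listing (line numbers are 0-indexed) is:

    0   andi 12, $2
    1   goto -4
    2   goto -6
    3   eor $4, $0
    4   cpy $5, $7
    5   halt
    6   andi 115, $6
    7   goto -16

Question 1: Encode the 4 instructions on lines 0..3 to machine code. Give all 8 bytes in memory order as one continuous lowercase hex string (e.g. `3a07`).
0c29fcfffaff40c0

L0: andi op=0xa:6|rd=2:3|imm=12:7 ⇒ 0x290c ⇒ little 0c 29
L1: goto op=0x3f:6|imm=-4:10 ⇒ 0xfffc ⇒ little fc ff
L2: goto op=0x3f:6|imm=-6:10 ⇒ 0xfffa ⇒ little fa ff
L3: eor op=0x30:6|rd=0:3|rs=4:3|pad=0:4 ⇒ 0xc040 ⇒ little 40 c0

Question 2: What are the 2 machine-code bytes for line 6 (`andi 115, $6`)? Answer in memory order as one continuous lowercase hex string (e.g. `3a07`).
732b

6. andi fields op=0xa:6|rd=6:3|imm=115:7 → word 2b73h → 73 2b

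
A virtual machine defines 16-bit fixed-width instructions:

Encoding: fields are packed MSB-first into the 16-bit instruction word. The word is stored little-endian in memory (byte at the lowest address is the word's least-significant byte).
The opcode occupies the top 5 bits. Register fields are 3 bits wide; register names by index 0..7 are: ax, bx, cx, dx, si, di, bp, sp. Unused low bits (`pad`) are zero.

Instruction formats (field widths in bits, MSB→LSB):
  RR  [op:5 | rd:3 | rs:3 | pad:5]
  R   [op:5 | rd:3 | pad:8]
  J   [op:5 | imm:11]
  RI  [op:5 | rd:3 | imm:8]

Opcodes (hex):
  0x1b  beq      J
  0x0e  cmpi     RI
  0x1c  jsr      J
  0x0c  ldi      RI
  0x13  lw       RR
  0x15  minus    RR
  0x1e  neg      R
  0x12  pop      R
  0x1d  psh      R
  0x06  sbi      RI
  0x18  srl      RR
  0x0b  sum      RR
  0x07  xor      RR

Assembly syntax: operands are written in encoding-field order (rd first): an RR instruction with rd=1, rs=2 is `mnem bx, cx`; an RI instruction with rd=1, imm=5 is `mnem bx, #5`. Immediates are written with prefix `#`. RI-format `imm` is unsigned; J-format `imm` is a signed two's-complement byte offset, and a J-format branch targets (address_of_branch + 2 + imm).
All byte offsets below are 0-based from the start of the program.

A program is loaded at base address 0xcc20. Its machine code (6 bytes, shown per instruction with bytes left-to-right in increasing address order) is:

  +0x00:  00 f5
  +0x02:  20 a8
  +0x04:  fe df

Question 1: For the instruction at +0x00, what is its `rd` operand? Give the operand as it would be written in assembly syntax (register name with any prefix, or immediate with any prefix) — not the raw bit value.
di

@+00  little-endian(00 f5) = 0xf500
  op=0xf500>>11=0x1e ⇒ neg (R)
  rd@[10:8]=0x5 ⇒ di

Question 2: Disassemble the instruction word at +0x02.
minus ax, bx

off 0x02: read 20 a8 as little → 0xa820
  top 5b → 0x15 → minus [RR]
  rd@[10:8]=0x0 ⇒ ax
  rs@[7:5]=0x1 ⇒ bx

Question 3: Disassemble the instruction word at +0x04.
@+04  little-endian(fe df) = 0xdffe
  top 5b → 0x1b → beq [J]
  imm: (w>>0)&0x7ff=0x7fe (s11→-2) → #-2

beq #-2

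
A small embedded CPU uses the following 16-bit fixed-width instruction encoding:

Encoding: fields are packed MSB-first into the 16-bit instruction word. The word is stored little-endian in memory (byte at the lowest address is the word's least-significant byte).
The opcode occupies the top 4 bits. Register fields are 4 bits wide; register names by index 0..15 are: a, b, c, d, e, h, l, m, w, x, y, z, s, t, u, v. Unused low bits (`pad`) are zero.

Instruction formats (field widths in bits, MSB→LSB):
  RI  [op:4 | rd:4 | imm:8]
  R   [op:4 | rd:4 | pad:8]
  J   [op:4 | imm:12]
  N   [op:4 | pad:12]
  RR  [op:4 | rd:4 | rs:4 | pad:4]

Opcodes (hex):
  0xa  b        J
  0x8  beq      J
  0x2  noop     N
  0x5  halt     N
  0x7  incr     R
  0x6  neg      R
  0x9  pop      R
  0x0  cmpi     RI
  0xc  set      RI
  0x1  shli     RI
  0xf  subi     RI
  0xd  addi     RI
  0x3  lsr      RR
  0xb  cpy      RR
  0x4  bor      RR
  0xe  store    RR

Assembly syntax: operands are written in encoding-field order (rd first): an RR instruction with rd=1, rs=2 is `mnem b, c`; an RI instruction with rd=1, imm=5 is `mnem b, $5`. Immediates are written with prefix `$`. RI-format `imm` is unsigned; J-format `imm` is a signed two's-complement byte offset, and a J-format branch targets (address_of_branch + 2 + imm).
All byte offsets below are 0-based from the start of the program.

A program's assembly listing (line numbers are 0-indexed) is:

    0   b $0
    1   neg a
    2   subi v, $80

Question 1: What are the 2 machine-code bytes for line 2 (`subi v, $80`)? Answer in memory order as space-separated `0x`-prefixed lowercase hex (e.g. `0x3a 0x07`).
0x50 0xff

L2: subi op=0xf:4|rd=15:4|imm=80:8 ⇒ 0xff50 ⇒ little 50 ff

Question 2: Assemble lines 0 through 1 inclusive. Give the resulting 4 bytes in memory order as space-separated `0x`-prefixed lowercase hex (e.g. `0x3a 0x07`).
0x00 0xa0 0x00 0x60

line 0 (b): pack op=0xa:4|imm=0:12 = 0xa000; little→ 00 a0
line 1 (neg): pack op=0x6:4|rd=0:4|pad=0:8 = 0x6000; little→ 00 60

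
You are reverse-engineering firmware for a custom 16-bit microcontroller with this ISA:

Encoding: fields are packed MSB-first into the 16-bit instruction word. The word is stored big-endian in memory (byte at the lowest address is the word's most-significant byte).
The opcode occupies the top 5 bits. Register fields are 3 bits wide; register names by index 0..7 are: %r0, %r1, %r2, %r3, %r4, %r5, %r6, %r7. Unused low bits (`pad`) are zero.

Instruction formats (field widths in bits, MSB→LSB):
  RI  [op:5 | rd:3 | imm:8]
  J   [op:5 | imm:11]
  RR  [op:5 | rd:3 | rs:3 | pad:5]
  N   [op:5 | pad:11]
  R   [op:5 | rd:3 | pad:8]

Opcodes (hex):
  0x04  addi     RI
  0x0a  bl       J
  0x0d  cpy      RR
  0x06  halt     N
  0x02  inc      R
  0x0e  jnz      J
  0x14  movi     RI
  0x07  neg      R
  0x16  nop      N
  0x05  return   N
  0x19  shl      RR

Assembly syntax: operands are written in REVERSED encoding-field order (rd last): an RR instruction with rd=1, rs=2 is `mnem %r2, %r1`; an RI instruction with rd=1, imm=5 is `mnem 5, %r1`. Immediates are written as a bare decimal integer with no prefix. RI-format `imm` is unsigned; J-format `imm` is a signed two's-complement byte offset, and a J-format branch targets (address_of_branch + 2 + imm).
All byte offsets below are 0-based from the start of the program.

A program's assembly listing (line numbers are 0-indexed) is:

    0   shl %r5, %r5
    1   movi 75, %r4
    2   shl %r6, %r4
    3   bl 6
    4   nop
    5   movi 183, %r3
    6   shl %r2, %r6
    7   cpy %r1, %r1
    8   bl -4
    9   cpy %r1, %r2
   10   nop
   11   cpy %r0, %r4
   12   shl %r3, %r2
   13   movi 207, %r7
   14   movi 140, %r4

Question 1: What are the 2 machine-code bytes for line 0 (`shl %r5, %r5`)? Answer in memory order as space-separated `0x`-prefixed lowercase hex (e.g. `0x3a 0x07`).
0xcd 0xa0

line 0 (shl): pack op=0x19:5|rd=5:3|rs=5:3|pad=0:5 = 0xcda0; big→ cd a0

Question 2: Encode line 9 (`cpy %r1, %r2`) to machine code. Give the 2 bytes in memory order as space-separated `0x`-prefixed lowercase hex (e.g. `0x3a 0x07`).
9. cpy fields op=0xd:5|rd=2:3|rs=1:3|pad=0:5 → word 6a20h → 6a 20

0x6a 0x20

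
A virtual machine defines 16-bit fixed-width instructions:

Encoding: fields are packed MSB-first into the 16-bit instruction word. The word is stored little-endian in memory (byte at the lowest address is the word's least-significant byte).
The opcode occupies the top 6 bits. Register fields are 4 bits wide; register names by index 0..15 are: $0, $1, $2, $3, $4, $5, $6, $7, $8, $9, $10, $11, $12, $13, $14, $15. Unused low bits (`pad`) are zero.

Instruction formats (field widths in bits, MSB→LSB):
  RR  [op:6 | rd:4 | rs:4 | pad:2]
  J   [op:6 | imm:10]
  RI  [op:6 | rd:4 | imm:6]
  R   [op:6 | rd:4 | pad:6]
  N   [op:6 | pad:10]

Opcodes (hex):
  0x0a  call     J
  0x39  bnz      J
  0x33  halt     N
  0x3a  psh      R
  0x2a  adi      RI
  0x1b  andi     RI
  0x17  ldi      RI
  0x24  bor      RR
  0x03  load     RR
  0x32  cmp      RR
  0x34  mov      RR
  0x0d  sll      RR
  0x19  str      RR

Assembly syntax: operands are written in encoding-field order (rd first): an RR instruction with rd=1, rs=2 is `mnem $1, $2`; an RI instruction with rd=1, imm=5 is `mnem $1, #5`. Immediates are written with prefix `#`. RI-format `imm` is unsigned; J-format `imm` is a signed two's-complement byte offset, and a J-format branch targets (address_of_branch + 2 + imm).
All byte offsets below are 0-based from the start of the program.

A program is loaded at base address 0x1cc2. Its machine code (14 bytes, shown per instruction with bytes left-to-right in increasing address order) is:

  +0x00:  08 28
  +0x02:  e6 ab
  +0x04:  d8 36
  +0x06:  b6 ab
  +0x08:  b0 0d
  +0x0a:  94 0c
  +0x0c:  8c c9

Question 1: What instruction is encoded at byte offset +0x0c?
cmp $6, $3

off 0x0c: read 8c c9 as little → 0xc98c
  top 6b → 0x32 → cmp [RR]
  rd@[9:6]=0x6 ⇒ $6
  rs@[5:2]=0x3 ⇒ $3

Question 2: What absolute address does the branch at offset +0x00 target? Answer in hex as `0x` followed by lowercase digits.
[00] 08 28 → 0x2808
  op=0x2808>>10=0xa ⇒ call (J)
  [9:0] imm=8 = #8
  target = base 0x1cc2 + off 0x00 + 2 + imm 8 = 0x1ccc

0x1ccc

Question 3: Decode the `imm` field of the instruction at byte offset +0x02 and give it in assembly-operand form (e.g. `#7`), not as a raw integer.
@+02  little-endian(e6 ab) = 0xabe6
  opcode bits[15:10]=0x2a: adi/RI
  rd: (w>>6)&0xf=0xf → $15
  imm: (w>>0)&0x3f=0x26 → #38

#38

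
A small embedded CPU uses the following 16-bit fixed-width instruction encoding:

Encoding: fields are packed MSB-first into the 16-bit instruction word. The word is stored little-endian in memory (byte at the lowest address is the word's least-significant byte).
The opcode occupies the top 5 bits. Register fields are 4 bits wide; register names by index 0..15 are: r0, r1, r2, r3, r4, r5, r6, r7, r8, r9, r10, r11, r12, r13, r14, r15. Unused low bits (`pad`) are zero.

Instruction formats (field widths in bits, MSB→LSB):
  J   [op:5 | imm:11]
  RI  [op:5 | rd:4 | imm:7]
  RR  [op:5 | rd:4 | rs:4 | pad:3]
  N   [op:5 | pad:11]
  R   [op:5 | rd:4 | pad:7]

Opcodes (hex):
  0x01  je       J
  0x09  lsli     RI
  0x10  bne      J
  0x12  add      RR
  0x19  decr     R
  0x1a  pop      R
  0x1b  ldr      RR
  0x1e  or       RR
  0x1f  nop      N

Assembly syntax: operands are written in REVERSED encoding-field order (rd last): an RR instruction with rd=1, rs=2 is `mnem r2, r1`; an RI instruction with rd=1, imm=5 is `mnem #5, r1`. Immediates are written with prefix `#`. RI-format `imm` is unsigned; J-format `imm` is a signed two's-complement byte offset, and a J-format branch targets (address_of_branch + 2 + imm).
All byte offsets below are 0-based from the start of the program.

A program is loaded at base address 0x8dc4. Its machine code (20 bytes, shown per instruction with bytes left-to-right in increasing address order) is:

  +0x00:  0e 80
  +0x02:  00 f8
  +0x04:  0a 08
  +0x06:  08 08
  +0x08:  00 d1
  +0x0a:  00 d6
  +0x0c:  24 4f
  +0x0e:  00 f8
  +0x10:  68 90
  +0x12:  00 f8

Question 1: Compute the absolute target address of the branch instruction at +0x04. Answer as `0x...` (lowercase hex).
0x8dd4

[04] 0a 08 → 0x080a
  top 5b → 0x1 → je [J]
  imm@[10:0]=0xa ⇒ #10
  target = base 0x8dc4 + off 0x04 + 2 + imm 10 = 0x8dd4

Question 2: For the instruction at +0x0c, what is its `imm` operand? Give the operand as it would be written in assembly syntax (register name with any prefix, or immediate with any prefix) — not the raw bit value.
@+0c  little-endian(24 4f) = 0x4f24
  op=0x4f24>>11=0x9 ⇒ lsli (RI)
  [10:7] rd=14 = r14
  [6:0] imm=36 = #36

#36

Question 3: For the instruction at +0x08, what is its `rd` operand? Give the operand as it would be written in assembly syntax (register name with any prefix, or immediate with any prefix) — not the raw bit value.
@+08  little-endian(00 d1) = 0xd100
  opcode bits[15:11]=0x1a: pop/R
  rd@[10:7]=0x2 ⇒ r2

r2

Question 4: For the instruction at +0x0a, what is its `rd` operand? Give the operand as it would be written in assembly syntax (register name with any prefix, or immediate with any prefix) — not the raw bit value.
@+0a  little-endian(00 d6) = 0xd600
  opcode bits[15:11]=0x1a: pop/R
  rd: (w>>7)&0xf=0xc → r12

r12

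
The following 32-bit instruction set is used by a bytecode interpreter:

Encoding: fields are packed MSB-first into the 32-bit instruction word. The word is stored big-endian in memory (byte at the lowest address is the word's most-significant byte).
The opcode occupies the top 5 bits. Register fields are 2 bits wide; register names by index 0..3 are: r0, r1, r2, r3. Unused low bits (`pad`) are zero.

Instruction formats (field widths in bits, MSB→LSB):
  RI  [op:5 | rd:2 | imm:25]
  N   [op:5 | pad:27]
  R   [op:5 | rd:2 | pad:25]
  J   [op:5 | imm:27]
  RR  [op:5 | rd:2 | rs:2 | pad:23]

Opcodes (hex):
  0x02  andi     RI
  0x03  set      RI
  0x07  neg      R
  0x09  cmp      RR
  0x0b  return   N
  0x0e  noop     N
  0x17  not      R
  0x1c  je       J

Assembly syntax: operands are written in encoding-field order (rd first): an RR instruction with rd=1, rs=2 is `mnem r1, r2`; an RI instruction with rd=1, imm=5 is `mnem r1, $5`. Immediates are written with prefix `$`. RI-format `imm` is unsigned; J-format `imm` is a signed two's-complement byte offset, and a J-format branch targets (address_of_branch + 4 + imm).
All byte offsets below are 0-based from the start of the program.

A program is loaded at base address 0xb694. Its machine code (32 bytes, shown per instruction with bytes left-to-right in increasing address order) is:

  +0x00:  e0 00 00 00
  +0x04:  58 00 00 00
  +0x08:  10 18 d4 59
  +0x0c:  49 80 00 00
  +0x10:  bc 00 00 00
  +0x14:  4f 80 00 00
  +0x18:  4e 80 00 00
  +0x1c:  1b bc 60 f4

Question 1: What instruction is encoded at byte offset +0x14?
cmp r3, r3

+0x14: 4f 80 00 00 ⇒ word 0x4f800000 (big)
  op=0x4f800000>>27=0x9 ⇒ cmp (RR)
  rd: (w>>25)&0x3=0x3 → r3
  rs: (w>>23)&0x3=0x3 → r3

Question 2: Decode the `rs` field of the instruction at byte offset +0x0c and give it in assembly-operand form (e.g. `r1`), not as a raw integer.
r3

[0c] 49 80 00 00 → 0x49800000
  opcode bits[31:27]=0x9: cmp/RR
  [26:25] rd=0 = r0
  [24:23] rs=3 = r3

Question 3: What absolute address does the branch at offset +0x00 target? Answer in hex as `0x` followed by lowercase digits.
off 0x00: read e0 00 00 00 as big → 0xe0000000
  op=0xe0000000>>27=0x1c ⇒ je (J)
  [26:0] imm=0 = $0
  target = base 0xb694 + off 0x00 + 4 + imm 0 = 0xb698

0xb698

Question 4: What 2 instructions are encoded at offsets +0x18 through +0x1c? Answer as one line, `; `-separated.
cmp r3, r1; set r1, $29122804

+0x18: 4e 80 00 00 ⇒ word 0x4e800000 (big)
  opcode bits[31:27]=0x9: cmp/RR
  rd@[26:25]=0x3 ⇒ r3
  rs@[24:23]=0x1 ⇒ r1
+0x1c: 1b bc 60 f4 ⇒ word 0x1bbc60f4 (big)
  opcode bits[31:27]=0x3: set/RI
  rd@[26:25]=0x1 ⇒ r1
  imm@[24:0]=0x1bc60f4 ⇒ $29122804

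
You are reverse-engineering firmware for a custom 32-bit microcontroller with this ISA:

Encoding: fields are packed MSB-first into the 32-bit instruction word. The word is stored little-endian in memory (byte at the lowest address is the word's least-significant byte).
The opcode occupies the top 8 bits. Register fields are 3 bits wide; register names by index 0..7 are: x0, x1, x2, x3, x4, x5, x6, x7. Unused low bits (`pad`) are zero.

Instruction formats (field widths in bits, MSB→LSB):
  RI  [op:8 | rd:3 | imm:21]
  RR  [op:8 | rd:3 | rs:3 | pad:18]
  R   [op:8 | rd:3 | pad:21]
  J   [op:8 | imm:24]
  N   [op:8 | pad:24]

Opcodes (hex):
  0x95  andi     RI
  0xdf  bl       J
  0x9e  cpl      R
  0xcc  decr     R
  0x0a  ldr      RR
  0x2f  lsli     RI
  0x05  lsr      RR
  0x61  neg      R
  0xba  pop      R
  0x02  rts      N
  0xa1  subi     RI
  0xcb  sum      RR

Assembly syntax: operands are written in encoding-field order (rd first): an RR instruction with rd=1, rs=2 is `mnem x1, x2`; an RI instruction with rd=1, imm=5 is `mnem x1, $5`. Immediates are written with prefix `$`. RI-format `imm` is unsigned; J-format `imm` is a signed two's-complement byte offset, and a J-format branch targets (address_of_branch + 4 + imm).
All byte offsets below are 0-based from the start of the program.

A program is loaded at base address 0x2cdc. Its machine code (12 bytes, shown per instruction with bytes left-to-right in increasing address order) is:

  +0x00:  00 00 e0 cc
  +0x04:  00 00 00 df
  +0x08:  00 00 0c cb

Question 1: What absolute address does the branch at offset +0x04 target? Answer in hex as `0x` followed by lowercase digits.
[04] 00 00 00 df → 0xdf000000
  opcode bits[31:24]=0xdf: bl/J
  imm@[23:0]=0x0 ⇒ $0
  target = base 0x2cdc + off 0x04 + 4 + imm 0 = 0x2ce4

0x2ce4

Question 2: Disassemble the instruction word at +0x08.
[08] 00 00 0c cb → 0xcb0c0000
  op=0xcb0c0000>>24=0xcb ⇒ sum (RR)
  rd: (w>>21)&0x7=0x0 → x0
  rs: (w>>18)&0x7=0x3 → x3

sum x0, x3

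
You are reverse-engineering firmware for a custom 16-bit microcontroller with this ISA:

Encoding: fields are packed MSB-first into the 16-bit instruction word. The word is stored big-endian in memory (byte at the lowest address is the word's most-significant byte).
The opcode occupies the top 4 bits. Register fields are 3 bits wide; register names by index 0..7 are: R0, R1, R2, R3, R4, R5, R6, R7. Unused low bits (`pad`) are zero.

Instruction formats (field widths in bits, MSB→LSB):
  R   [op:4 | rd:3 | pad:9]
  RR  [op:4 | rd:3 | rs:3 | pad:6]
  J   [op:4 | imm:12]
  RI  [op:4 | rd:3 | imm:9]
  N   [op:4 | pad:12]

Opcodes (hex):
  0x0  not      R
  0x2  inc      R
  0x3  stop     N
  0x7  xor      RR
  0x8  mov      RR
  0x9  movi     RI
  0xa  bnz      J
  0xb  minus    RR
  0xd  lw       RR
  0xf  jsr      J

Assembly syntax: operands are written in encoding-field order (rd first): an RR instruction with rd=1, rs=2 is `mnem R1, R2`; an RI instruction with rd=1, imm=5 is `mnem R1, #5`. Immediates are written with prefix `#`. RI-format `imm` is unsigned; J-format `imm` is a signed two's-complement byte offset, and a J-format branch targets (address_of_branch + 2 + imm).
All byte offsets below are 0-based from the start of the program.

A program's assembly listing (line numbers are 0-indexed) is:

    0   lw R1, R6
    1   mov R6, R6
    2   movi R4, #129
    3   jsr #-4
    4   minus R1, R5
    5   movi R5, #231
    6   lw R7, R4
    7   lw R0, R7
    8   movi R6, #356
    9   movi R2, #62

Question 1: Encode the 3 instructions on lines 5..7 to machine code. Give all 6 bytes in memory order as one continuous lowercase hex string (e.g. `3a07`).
9ae7df00d1c0

5. movi fields op=0x9:4|rd=5:3|imm=231:9 → word 9ae7h → 9a e7
6. lw fields op=0xd:4|rd=7:3|rs=4:3|pad=0:6 → word df00h → df 00
7. lw fields op=0xd:4|rd=0:3|rs=7:3|pad=0:6 → word d1c0h → d1 c0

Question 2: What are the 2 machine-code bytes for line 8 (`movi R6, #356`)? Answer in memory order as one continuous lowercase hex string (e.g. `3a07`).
line 8 (movi): pack op=0x9:4|rd=6:3|imm=356:9 = 0x9d64; big→ 9d 64

9d64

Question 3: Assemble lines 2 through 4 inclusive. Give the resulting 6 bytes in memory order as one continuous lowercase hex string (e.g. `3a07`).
L2: movi op=0x9:4|rd=4:3|imm=129:9 ⇒ 0x9881 ⇒ big 98 81
L3: jsr op=0xf:4|imm=-4:12 ⇒ 0xfffc ⇒ big ff fc
L4: minus op=0xb:4|rd=1:3|rs=5:3|pad=0:6 ⇒ 0xb340 ⇒ big b3 40

9881fffcb340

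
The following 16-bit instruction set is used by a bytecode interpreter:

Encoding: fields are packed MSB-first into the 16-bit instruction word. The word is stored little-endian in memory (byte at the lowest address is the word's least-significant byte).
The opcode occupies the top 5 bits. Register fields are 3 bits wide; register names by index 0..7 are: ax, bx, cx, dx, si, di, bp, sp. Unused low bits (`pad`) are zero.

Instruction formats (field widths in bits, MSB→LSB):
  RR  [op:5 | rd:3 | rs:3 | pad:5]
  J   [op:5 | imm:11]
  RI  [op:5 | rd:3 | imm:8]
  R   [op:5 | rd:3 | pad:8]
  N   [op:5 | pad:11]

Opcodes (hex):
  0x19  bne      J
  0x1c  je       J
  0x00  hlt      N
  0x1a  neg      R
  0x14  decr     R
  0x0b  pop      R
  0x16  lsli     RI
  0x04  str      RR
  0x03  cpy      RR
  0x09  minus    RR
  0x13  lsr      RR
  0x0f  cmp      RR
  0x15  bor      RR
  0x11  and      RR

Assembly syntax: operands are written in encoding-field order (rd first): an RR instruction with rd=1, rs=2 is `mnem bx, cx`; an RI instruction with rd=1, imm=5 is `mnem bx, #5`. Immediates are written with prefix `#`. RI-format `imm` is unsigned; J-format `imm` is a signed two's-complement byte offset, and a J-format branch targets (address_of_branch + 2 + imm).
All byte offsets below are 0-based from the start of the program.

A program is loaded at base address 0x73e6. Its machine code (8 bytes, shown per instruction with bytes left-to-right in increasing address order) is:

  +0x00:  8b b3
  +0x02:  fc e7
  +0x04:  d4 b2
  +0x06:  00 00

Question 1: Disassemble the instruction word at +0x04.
lsli cx, #212

+0x04: d4 b2 ⇒ word 0xb2d4 (little)
  top 5b → 0x16 → lsli [RI]
  [10:8] rd=2 = cx
  [7:0] imm=212 = #212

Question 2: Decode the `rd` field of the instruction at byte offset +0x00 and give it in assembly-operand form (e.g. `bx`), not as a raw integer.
dx

off 0x00: read 8b b3 as little → 0xb38b
  op=0xb38b>>11=0x16 ⇒ lsli (RI)
  rd: (w>>8)&0x7=0x3 → dx
  imm: (w>>0)&0xff=0x8b → #139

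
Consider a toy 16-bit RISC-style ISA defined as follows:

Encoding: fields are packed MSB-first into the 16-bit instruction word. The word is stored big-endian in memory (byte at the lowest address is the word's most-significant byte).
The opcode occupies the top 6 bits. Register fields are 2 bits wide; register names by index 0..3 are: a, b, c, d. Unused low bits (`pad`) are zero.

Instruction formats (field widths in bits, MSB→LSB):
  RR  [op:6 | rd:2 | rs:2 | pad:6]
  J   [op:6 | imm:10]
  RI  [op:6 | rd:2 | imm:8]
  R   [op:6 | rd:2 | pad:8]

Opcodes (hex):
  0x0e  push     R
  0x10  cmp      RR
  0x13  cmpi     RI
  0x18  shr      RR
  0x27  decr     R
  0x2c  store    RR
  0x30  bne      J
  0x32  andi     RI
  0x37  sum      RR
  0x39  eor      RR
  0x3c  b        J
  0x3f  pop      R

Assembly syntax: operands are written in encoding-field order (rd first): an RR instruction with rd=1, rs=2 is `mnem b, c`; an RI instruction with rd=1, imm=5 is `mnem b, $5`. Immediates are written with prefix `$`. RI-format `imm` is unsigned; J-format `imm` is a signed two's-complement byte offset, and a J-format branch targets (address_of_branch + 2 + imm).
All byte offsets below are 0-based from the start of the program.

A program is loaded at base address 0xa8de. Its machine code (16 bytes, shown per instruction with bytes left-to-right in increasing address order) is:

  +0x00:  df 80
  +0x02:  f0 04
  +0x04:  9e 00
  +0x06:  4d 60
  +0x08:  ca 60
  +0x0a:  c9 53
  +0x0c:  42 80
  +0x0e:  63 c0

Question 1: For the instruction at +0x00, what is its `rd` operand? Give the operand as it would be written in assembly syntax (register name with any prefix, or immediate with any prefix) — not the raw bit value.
@+00  big-endian(df 80) = 0xdf80
  opcode bits[15:10]=0x37: sum/RR
  rd: (w>>8)&0x3=0x3 → d
  rs: (w>>6)&0x3=0x2 → c

d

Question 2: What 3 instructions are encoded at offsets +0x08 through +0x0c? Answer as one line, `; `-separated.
[08] ca 60 → 0xca60
  opcode bits[15:10]=0x32: andi/RI
  rd@[9:8]=0x2 ⇒ c
  imm@[7:0]=0x60 ⇒ $96
[0a] c9 53 → 0xc953
  opcode bits[15:10]=0x32: andi/RI
  rd@[9:8]=0x1 ⇒ b
  imm@[7:0]=0x53 ⇒ $83
[0c] 42 80 → 0x4280
  opcode bits[15:10]=0x10: cmp/RR
  rd@[9:8]=0x2 ⇒ c
  rs@[7:6]=0x2 ⇒ c

andi c, $96; andi b, $83; cmp c, c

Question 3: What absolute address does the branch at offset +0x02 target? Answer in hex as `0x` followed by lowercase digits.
@+02  big-endian(f0 04) = 0xf004
  top 6b → 0x3c → b [J]
  imm: (w>>0)&0x3ff=0x4 → $4
  target = base 0xa8de + off 0x02 + 2 + imm 4 = 0xa8e6

0xa8e6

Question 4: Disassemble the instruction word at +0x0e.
shr d, d

off 0x0e: read 63 c0 as big → 0x63c0
  op=0x63c0>>10=0x18 ⇒ shr (RR)
  rd: (w>>8)&0x3=0x3 → d
  rs: (w>>6)&0x3=0x3 → d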